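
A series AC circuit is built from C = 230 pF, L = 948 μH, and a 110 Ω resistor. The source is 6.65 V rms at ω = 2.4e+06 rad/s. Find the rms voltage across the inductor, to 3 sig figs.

31.8 V

X_L = ωL = 2280 Ω
X_C = 1/(ωC) = 1810 Ω
Net reactance X = X_L − X_C = 464 Ω
Z = 110 + j464 Ω
|Z| = √(110² + 464²) = 476 Ω
I = V/|Z| = 14.0 mA
V_L = I·|Z_L| = 0.0140 × 2280 = 31.8 V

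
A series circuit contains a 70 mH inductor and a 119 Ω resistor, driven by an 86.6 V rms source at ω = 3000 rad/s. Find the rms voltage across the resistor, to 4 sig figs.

X_L = ωL = 210.0 Ω
Z = 119.0 + j210.0 Ω
|Z| = √(119.0² + 210.0²) = 241.4 Ω
I = V/|Z| = 358.8 mA
V_R = I·|Z_R| = 0.3588 × 119.0 = 42.69 V

42.69 V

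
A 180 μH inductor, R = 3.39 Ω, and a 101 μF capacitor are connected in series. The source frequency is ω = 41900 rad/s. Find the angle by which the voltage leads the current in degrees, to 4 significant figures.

65.11°

X_L = ωL = 7.542 Ω
X_C = 1/(ωC) = 0.2363 Ω
Net reactance X = X_L − X_C = 7.306 Ω
Z = 3.390 + j7.306 Ω
|Z| = √(3.390² + 7.306²) = 8.054 Ω
∠Z = arctan(7.306/3.390) = 65.11°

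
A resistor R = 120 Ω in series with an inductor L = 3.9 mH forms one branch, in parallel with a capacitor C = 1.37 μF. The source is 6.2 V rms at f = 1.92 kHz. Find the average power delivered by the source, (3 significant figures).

ω = 2πf = 12060 rad/s
X_L = ωL = 47.0 Ω
X_C = 1/(ωC) = 60.5 Ω
Branch 1 (R+jX_L): Z₁ = 120 + j47.0 Ω, |Z₁| = 129 Ω
Branch 2 (−jX_C): Z₂ = −j60.5 Ω
Parallel: Z = Z₁Z₂/(Z₁+Z₂), |Z| = 64.6 Ω, ∠Z = -62.2°
I = V/|Z| = 96.0 mA
P = VI cos φ = 6.2 × 0.0960 × cos(-62.2°) = 278 mW

278 mW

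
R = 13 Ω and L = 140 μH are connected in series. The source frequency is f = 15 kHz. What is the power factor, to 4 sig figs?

ω = 2πf = 94250 rad/s
X_L = ωL = 13.19 Ω
Z = 13.00 + j13.19 Ω
|Z| = √(13.00² + 13.19²) = 18.52 Ω
∠Z = arctan(13.19/13.00) = 45.43°
cos φ = cos(45.43°) = 0.7018

0.7018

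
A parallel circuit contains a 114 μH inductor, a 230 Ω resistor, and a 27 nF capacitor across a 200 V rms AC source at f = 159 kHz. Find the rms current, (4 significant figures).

3.741 A

ω = 2πf = 999000 rad/s
X_L = ωL = 113.9 Ω
X_C = 1/(ωC) = 37.07 Ω
Parallel: admittances add. Y = 1/R + 1/(jωL) + jωC
Y = (0.004348 + j0.01819) S
|Y| = 0.01871 S → |Z| = 1/|Y| = 53.46 Ω, ∠Z = −∠Y = -76.56°
I = V/|Z| = 200/53.46 = 3.741 A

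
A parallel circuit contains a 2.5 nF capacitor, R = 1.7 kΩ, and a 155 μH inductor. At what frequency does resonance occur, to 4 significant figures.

255.7 kHz

ω₀ = 1/√(LC) = 1/√(0.000155 × 2.5e-09) = 1.606e+06 rad/s
f₀ = ω₀/(2π) = 255.7 kHz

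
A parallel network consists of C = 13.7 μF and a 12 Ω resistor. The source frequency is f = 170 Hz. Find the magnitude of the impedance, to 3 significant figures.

ω = 2πf = 1068 rad/s
X_C = 1/(ωC) = 68.3 Ω
Parallel: admittances add. Y = 1/R + jωC
Y = (0.0833 + j0.0146) S
|Y| = 0.0846 S → |Z| = 1/|Y| = 11.8 Ω, ∠Z = −∠Y = -9.96°

11.8 Ω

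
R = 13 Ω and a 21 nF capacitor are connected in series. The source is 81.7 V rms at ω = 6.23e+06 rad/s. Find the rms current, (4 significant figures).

X_C = 1/(ωC) = 7.644 Ω
Z = 13.00 − j7.644 Ω
|Z| = √(13.00² + 7.644²) = 15.08 Ω
I = V/|Z| = 81.7/15.08 = 5.418 A

5.418 A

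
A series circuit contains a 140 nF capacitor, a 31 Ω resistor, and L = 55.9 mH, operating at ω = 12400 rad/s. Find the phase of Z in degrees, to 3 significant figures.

75.2°

X_L = ωL = 693 Ω
X_C = 1/(ωC) = 576 Ω
Net reactance X = X_L − X_C = 117 Ω
Z = 31.0 + j117 Ω
|Z| = √(31.0² + 117²) = 121 Ω
∠Z = arctan(117/31.0) = 75.2°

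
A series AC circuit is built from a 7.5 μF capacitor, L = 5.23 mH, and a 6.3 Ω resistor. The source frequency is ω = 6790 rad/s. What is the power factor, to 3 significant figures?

X_L = ωL = 35.5 Ω
X_C = 1/(ωC) = 19.6 Ω
Net reactance X = X_L − X_C = 15.9 Ω
Z = 6.30 + j15.9 Ω
|Z| = √(6.30² + 15.9²) = 17.1 Ω
∠Z = arctan(15.9/6.30) = 68.4°
cos φ = cos(68.4°) = 0.369

0.369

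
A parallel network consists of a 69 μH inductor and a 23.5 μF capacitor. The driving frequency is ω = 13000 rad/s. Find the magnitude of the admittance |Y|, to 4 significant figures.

X_L = ωL = 0.8970 Ω
X_C = 1/(ωC) = 3.273 Ω
Parallel: admittances add. Y = 1/(jωL) + jωC
Y = (0 − j0.8093) S
|Y| = 0.8093 S → |Z| = 1/|Y| = 1.236 Ω, ∠Z = −∠Y = 90.00°

809.3 mS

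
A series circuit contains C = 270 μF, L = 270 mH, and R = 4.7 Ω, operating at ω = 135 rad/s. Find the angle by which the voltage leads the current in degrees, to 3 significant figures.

X_L = ωL = 36.5 Ω
X_C = 1/(ωC) = 27.4 Ω
Net reactance X = X_L − X_C = 9.02 Ω
Z = 4.70 + j9.02 Ω
|Z| = √(4.70² + 9.02²) = 10.2 Ω
∠Z = arctan(9.02/4.70) = 62.5°

62.5°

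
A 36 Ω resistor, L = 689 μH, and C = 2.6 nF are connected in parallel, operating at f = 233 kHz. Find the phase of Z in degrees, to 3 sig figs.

ω = 2πf = 1.464e+06 rad/s
X_L = ωL = 1010 Ω
X_C = 1/(ωC) = 263 Ω
Parallel: admittances add. Y = 1/R + 1/(jωL) + jωC
Y = (0.0278 + j0.00281) S
|Y| = 0.0279 S → |Z| = 1/|Y| = 35.8 Ω, ∠Z = −∠Y = -5.79°

-5.79°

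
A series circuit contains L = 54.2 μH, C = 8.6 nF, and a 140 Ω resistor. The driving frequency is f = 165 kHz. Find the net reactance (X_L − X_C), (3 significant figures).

ω = 2πf = 1.037e+06 rad/s
X_L = ωL = 56.2 Ω
X_C = 1/(ωC) = 112 Ω
X = 56.2 − 112 = -56.0 Ω

-56.0 Ω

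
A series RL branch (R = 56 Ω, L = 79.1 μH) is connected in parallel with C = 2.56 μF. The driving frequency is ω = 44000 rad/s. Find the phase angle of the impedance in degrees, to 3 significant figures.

-80.9°

X_L = ωL = 3.48 Ω
X_C = 1/(ωC) = 8.88 Ω
Branch 1 (R+jX_L): Z₁ = 56.0 + j3.48 Ω, |Z₁| = 56.1 Ω
Branch 2 (−jX_C): Z₂ = −j8.88 Ω
Parallel: Z = Z₁Z₂/(Z₁+Z₂), |Z| = 8.85 Ω, ∠Z = -80.9°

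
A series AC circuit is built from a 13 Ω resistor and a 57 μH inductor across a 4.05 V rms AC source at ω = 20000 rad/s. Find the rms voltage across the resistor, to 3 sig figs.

4.03 V

X_L = ωL = 1.14 Ω
Z = 13.0 + j1.14 Ω
|Z| = √(13.0² + 1.14²) = 13.0 Ω
I = V/|Z| = 310 mA
V_R = I·|Z_R| = 0.310 × 13.0 = 4.03 V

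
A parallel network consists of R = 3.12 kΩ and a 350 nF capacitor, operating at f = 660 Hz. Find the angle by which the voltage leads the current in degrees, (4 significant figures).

ω = 2πf = 4147 rad/s
X_C = 1/(ωC) = 689.0 Ω
Parallel: admittances add. Y = 1/R + jωC
Y = (0.0003205 + j0.001451) S
|Y| = 0.001486 S → |Z| = 1/|Y| = 672.8 Ω, ∠Z = −∠Y = -77.55°

-77.55°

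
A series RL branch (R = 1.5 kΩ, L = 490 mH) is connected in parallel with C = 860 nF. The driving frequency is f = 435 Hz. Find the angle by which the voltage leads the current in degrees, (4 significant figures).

-79.59°

ω = 2πf = 2733 rad/s
X_L = ωL = 1339 Ω
X_C = 1/(ωC) = 425.4 Ω
Branch 1 (R+jX_L): Z₁ = 1500 + j1339 Ω, |Z₁| = 2011 Ω
Branch 2 (−jX_C): Z₂ = −j425.4 Ω
Parallel: Z = Z₁Z₂/(Z₁+Z₂), |Z| = 487.1 Ω, ∠Z = -79.59°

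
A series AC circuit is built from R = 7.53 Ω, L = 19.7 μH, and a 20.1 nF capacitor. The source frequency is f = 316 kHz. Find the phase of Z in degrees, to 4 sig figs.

ω = 2πf = 1.985e+06 rad/s
X_L = ωL = 39.11 Ω
X_C = 1/(ωC) = 25.06 Ω
Net reactance X = X_L − X_C = 14.06 Ω
Z = 7.530 + j14.06 Ω
|Z| = √(7.530² + 14.06²) = 15.95 Ω
∠Z = arctan(14.06/7.530) = 61.82°

61.82°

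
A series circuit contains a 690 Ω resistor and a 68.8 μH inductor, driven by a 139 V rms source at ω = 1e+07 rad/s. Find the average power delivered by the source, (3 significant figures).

14.0 W

X_L = ωL = 688 Ω
Z = 690 + j688 Ω
|Z| = √(690² + 688²) = 974 Ω
∠Z = arctan(688/690) = 44.9°
I = V/|Z| = 143 mA
P = VI cos φ = 139 × 0.143 × cos(44.9°) = 14.0 W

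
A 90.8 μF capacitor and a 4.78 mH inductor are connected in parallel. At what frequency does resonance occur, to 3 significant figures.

242 Hz

ω₀ = 1/√(LC) = 1/√(0.00478 × 9.08e-05) = 1518 rad/s
f₀ = ω₀/(2π) = 242 Hz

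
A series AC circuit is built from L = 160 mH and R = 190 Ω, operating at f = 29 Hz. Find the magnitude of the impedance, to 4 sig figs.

ω = 2πf = 182.2 rad/s
X_L = ωL = 29.15 Ω
Z = 190.0 + j29.15 Ω
|Z| = √(190.0² + 29.15²) = 192.2 Ω

192.2 Ω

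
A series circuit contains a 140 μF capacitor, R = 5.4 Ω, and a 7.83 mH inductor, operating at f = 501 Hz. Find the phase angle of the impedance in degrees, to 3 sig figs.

76.4°

ω = 2πf = 3148 rad/s
X_L = ωL = 24.6 Ω
X_C = 1/(ωC) = 2.27 Ω
Net reactance X = X_L − X_C = 22.4 Ω
Z = 5.40 + j22.4 Ω
|Z| = √(5.40² + 22.4²) = 23.0 Ω
∠Z = arctan(22.4/5.40) = 76.4°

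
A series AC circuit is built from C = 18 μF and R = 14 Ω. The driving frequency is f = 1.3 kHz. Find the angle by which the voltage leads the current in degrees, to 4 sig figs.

ω = 2πf = 8168 rad/s
X_C = 1/(ωC) = 6.801 Ω
Z = 14.00 − j6.801 Ω
|Z| = √(14.00² + 6.801²) = 15.56 Ω
∠Z = arctan(-6.801/14.00) = -25.91°

-25.91°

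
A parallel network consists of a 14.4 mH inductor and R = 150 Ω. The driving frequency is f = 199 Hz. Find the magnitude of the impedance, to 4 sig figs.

ω = 2πf = 1250 rad/s
X_L = ωL = 18.01 Ω
Parallel: admittances add. Y = 1/R + 1/(jωL)
Y = (0.006667 − j0.05554) S
|Y| = 0.05594 S → |Z| = 1/|Y| = 17.88 Ω, ∠Z = −∠Y = 83.16°

17.88 Ω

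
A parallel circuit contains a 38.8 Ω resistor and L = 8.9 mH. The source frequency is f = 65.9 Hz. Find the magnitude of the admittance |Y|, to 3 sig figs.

ω = 2πf = 414.1 rad/s
X_L = ωL = 3.69 Ω
Parallel: admittances add. Y = 1/R + 1/(jωL)
Y = (0.0258 − j0.271) S
|Y| = 0.273 S → |Z| = 1/|Y| = 3.67 Ω, ∠Z = −∠Y = 84.6°

273 mS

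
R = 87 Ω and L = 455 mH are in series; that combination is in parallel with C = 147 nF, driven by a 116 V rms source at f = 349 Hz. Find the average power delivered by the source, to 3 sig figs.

ω = 2πf = 2193 rad/s
X_L = ωL = 998 Ω
X_C = 1/(ωC) = 3100 Ω
Branch 1 (R+jX_L): Z₁ = 87.0 + j998 Ω, |Z₁| = 1000 Ω
Branch 2 (−jX_C): Z₂ = −j3100 Ω
Parallel: Z = Z₁Z₂/(Z₁+Z₂), |Z| = 1480 Ω, ∠Z = 82.6°
I = V/|Z| = 78.6 mA
P = VI cos φ = 116 × 0.0786 × cos(82.6°) = 1.17 W

1.17 W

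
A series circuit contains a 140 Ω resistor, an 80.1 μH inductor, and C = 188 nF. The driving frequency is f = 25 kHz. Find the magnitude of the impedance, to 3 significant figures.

ω = 2πf = 157100 rad/s
X_L = ωL = 12.6 Ω
X_C = 1/(ωC) = 33.9 Ω
Net reactance X = X_L − X_C = -21.3 Ω
Z = 140 − j21.3 Ω
|Z| = √(140² + 21.3²) = 142 Ω

142 Ω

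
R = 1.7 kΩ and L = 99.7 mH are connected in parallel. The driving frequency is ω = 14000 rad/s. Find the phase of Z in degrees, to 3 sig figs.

50.6°

X_L = ωL = 1400 Ω
Parallel: admittances add. Y = 1/R + 1/(jωL)
Y = (0.000588 − j0.000716) S
|Y| = 0.000927 S → |Z| = 1/|Y| = 1080 Ω, ∠Z = −∠Y = 50.6°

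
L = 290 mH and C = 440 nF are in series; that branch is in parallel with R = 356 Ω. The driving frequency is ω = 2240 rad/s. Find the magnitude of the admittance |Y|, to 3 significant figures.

3.92 mS

X_L = ωL = 650 Ω
X_C = 1/(ωC) = 1010 Ω
Branch 1: Z₁ = R = 356 Ω
Branch 2 (series LC): Z₂ = j(X_L − X_C) = −j365 Ω
Parallel: Z = Z₁Z₂/(Z₁+Z₂), |Z| = 255 Ω, ∠Z = -44.3°
|Y| = 1/|Z| = 3.92 mS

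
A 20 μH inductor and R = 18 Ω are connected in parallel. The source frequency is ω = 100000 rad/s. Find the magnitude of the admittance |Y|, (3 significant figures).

503 mS

X_L = ωL = 2.00 Ω
Parallel: admittances add. Y = 1/R + 1/(jωL)
Y = (0.0556 − j0.500) S
|Y| = 0.503 S → |Z| = 1/|Y| = 1.99 Ω, ∠Z = −∠Y = 83.7°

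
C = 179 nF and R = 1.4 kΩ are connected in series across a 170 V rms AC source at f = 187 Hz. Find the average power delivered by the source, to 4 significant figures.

1.647 W

ω = 2πf = 1175 rad/s
X_C = 1/(ωC) = 4755 Ω
Z = 1400 − j4755 Ω
|Z| = √(1400² + 4755²) = 4957 Ω
∠Z = arctan(-4755/1400) = -73.59°
I = V/|Z| = 34.30 mA
P = VI cos φ = 170 × 0.03430 × cos(-73.59°) = 1.647 W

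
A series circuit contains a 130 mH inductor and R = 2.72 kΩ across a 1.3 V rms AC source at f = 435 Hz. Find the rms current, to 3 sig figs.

474 μA

ω = 2πf = 2733 rad/s
X_L = ωL = 355 Ω
Z = 2720 + j355 Ω
|Z| = √(2720² + 355²) = 2740 Ω
I = V/|Z| = 1.3/2740 = 474 μA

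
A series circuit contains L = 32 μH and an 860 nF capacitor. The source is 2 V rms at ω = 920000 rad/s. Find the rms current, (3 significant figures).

71.0 mA

X_L = ωL = 29.4 Ω
X_C = 1/(ωC) = 1.26 Ω
Net reactance X = X_L − X_C = 28.2 Ω
Z = j28.2 Ω
|Z| = √(0² + 28.2²) = 28.2 Ω
I = V/|Z| = 2/28.2 = 71.0 mA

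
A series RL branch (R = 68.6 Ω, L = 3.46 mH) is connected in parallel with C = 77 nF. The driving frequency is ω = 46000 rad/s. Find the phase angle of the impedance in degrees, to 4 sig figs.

37.57°

X_L = ωL = 159.2 Ω
X_C = 1/(ωC) = 282.3 Ω
Branch 1 (R+jX_L): Z₁ = 68.60 + j159.2 Ω, |Z₁| = 173.3 Ω
Branch 2 (−jX_C): Z₂ = −j282.3 Ω
Parallel: Z = Z₁Z₂/(Z₁+Z₂), |Z| = 347.1 Ω, ∠Z = 37.57°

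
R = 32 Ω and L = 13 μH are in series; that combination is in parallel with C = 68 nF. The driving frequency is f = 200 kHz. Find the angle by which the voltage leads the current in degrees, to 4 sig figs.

-71.19°

ω = 2πf = 1.257e+06 rad/s
X_L = ωL = 16.34 Ω
X_C = 1/(ωC) = 11.70 Ω
Branch 1 (R+jX_L): Z₁ = 32.00 + j16.34 Ω, |Z₁| = 35.93 Ω
Branch 2 (−jX_C): Z₂ = −j11.70 Ω
Parallel: Z = Z₁Z₂/(Z₁+Z₂), |Z| = 13.00 Ω, ∠Z = -71.19°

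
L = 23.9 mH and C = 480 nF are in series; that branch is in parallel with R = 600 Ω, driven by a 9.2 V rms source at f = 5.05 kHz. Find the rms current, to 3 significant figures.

ω = 2πf = 31730 rad/s
X_L = ωL = 758 Ω
X_C = 1/(ωC) = 65.7 Ω
Branch 1: Z₁ = R = 600 Ω
Branch 2 (series LC): Z₂ = j(X_L − X_C) = j693 Ω
Parallel: Z = Z₁Z₂/(Z₁+Z₂), |Z| = 454 Ω, ∠Z = 40.9°
I = V/|Z| = 9.2/454 = 20.3 mA

20.3 mA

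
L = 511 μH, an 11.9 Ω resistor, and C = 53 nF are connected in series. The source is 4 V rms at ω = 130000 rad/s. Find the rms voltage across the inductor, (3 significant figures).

X_L = ωL = 66.4 Ω
X_C = 1/(ωC) = 145 Ω
Net reactance X = X_L − X_C = -78.7 Ω
Z = 11.9 − j78.7 Ω
|Z| = √(11.9² + 78.7²) = 79.6 Ω
I = V/|Z| = 50.2 mA
V_L = I·|Z_L| = 0.0502 × 66.4 = 3.34 V

3.34 V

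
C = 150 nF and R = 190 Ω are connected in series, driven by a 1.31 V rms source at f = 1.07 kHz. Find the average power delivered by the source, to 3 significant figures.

ω = 2πf = 6723 rad/s
X_C = 1/(ωC) = 992 Ω
Z = 190 − j992 Ω
|Z| = √(190² + 992²) = 1010 Ω
∠Z = arctan(-992/190) = -79.2°
I = V/|Z| = 1.30 mA
P = VI cos φ = 1.31 × 0.00130 × cos(-79.2°) = 320 μW

320 μW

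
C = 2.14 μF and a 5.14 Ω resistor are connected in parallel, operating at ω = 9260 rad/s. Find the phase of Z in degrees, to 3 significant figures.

-5.82°

X_C = 1/(ωC) = 50.5 Ω
Parallel: admittances add. Y = 1/R + jωC
Y = (0.195 + j0.0198) S
|Y| = 0.196 S → |Z| = 1/|Y| = 5.11 Ω, ∠Z = −∠Y = -5.82°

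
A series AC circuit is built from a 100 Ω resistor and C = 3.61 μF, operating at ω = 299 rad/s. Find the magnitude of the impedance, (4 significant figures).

931.8 Ω

X_C = 1/(ωC) = 926.4 Ω
Z = 100.0 − j926.4 Ω
|Z| = √(100.0² + 926.4²) = 931.8 Ω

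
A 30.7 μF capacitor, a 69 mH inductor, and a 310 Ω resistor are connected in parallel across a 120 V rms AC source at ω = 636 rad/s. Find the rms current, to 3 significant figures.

X_L = ωL = 43.9 Ω
X_C = 1/(ωC) = 51.2 Ω
Parallel: admittances add. Y = 1/R + 1/(jωL) + jωC
Y = (0.00323 − j0.00326) S
|Y| = 0.00459 S → |Z| = 1/|Y| = 218 Ω, ∠Z = −∠Y = 45.3°
I = V/|Z| = 120/218 = 551 mA

551 mA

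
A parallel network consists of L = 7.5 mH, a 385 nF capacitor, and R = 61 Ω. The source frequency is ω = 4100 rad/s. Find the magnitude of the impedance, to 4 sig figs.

X_L = ωL = 30.75 Ω
X_C = 1/(ωC) = 633.5 Ω
Parallel: admittances add. Y = 1/R + 1/(jωL) + jωC
Y = (0.01639 − j0.03094) S
|Y| = 0.03502 S → |Z| = 1/|Y| = 28.56 Ω, ∠Z = −∠Y = 62.08°

28.56 Ω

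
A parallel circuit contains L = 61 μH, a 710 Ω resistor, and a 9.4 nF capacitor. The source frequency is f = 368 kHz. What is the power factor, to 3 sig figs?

0.0957

ω = 2πf = 2.312e+06 rad/s
X_L = ωL = 141 Ω
X_C = 1/(ωC) = 46.0 Ω
Parallel: admittances add. Y = 1/R + 1/(jωL) + jωC
Y = (0.00141 + j0.0146) S
|Y| = 0.0147 S → |Z| = 1/|Y| = 68.0 Ω, ∠Z = −∠Y = -84.5°
cos φ = cos(-84.5°) = 0.0957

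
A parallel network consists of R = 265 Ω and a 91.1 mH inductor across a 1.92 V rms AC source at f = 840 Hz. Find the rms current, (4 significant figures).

ω = 2πf = 5278 rad/s
X_L = ωL = 480.8 Ω
Parallel: admittances add. Y = 1/R + 1/(jωL)
Y = (0.003774 − j0.002080) S
|Y| = 0.004309 S → |Z| = 1/|Y| = 232.1 Ω, ∠Z = −∠Y = 28.86°
I = V/|Z| = 1.92/232.1 = 8.273 mA

8.273 mA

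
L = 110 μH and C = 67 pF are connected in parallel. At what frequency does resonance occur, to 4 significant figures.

1.854 MHz

ω₀ = 1/√(LC) = 1/√(0.00011 × 6.7e-11) = 1.165e+07 rad/s
f₀ = ω₀/(2π) = 1.854 MHz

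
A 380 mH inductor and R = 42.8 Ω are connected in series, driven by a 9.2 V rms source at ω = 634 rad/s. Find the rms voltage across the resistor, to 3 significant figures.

X_L = ωL = 241 Ω
Z = 42.8 + j241 Ω
|Z| = √(42.8² + 241²) = 245 Ω
I = V/|Z| = 37.6 mA
V_R = I·|Z_R| = 0.0376 × 42.8 = 1.61 V

1.61 V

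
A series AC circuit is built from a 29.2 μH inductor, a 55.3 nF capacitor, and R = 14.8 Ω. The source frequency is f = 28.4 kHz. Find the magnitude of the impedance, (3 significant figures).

ω = 2πf = 178400 rad/s
X_L = ωL = 5.21 Ω
X_C = 1/(ωC) = 101 Ω
Net reactance X = X_L − X_C = -96.1 Ω
Z = 14.8 − j96.1 Ω
|Z| = √(14.8² + 96.1²) = 97.3 Ω

97.3 Ω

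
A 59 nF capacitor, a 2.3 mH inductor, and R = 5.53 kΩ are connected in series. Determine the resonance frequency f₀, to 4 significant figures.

13.66 kHz

ω₀ = 1/√(LC) = 1/√(0.0023 × 5.9e-08) = 85840 rad/s
f₀ = ω₀/(2π) = 13.66 kHz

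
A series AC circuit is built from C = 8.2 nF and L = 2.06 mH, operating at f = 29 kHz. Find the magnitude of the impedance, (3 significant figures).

294 Ω

ω = 2πf = 182200 rad/s
X_L = ωL = 375 Ω
X_C = 1/(ωC) = 669 Ω
Net reactance X = X_L − X_C = -294 Ω
Z = − j294 Ω
|Z| = √(0² + 294²) = 294 Ω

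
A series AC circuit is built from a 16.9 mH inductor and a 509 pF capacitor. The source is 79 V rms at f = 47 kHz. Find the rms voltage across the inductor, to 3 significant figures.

ω = 2πf = 295300 rad/s
X_L = ωL = 4990 Ω
X_C = 1/(ωC) = 6650 Ω
Net reactance X = X_L − X_C = -1660 Ω
Z = − j1660 Ω
|Z| = √(0² + 1660²) = 1660 Ω
I = V/|Z| = 47.5 mA
V_L = I·|Z_L| = 0.0475 × 4990 = 237 V

237 V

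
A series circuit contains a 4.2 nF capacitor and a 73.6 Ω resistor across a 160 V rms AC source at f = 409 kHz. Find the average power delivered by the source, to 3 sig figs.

ω = 2πf = 2.57e+06 rad/s
X_C = 1/(ωC) = 92.7 Ω
Z = 73.6 − j92.7 Ω
|Z| = √(73.6² + 92.7²) = 118 Ω
∠Z = arctan(-92.7/73.6) = -51.5°
I = V/|Z| = 1.35 A
P = VI cos φ = 160 × 1.35 × cos(-51.5°) = 135 W

135 W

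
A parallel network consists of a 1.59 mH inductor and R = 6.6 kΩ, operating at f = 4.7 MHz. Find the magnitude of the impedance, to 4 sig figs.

6536 Ω

ω = 2πf = 2.953e+07 rad/s
X_L = ωL = 46950 Ω
Parallel: admittances add. Y = 1/R + 1/(jωL)
Y = (0.0001515 − j2.13e-05) S
|Y| = 0.0001530 S → |Z| = 1/|Y| = 6536 Ω, ∠Z = −∠Y = 8.001°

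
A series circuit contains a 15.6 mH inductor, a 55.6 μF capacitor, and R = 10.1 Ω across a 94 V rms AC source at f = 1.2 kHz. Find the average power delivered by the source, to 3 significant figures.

6.67 W

ω = 2πf = 7540 rad/s
X_L = ωL = 118 Ω
X_C = 1/(ωC) = 2.39 Ω
Net reactance X = X_L − X_C = 115 Ω
Z = 10.1 + j115 Ω
|Z| = √(10.1² + 115²) = 116 Ω
∠Z = arctan(115/10.1) = 85.0°
I = V/|Z| = 813 mA
P = VI cos φ = 94 × 0.813 × cos(85.0°) = 6.67 W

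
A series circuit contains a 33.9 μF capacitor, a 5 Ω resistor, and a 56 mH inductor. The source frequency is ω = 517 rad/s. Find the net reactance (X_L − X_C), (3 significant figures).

-28.1 Ω

X_L = ωL = 29.0 Ω
X_C = 1/(ωC) = 57.1 Ω
X = 29.0 − 57.1 = -28.1 Ω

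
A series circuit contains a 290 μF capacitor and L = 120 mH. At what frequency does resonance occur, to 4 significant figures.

ω₀ = 1/√(LC) = 1/√(0.12 × 0.00029) = 169.5 rad/s
f₀ = ω₀/(2π) = 26.98 Hz

26.98 Hz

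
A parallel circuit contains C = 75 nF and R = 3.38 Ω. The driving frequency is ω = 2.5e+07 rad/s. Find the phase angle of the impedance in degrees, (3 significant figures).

X_C = 1/(ωC) = 0.533 Ω
Parallel: admittances add. Y = 1/R + jωC
Y = (0.296 + j1.88) S
|Y| = 1.90 S → |Z| = 1/|Y| = 0.527 Ω, ∠Z = −∠Y = -81.0°

-81.0°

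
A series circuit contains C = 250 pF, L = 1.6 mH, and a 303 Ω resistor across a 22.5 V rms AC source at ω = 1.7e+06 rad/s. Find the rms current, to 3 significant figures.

47.3 mA

X_L = ωL = 2720 Ω
X_C = 1/(ωC) = 2350 Ω
Net reactance X = X_L − X_C = 367 Ω
Z = 303 + j367 Ω
|Z| = √(303² + 367²) = 476 Ω
I = V/|Z| = 22.5/476 = 47.3 mA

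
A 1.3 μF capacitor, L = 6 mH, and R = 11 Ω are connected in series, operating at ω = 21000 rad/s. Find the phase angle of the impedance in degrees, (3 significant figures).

X_L = ωL = 126 Ω
X_C = 1/(ωC) = 36.6 Ω
Net reactance X = X_L − X_C = 89.4 Ω
Z = 11.0 + j89.4 Ω
|Z| = √(11.0² + 89.4²) = 90.0 Ω
∠Z = arctan(89.4/11.0) = 83.0°

83.0°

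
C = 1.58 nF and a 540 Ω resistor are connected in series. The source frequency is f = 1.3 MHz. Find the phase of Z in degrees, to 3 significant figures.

-8.17°

ω = 2πf = 8.168e+06 rad/s
X_C = 1/(ωC) = 77.5 Ω
Z = 540 − j77.5 Ω
|Z| = √(540² + 77.5²) = 546 Ω
∠Z = arctan(-77.5/540) = -8.17°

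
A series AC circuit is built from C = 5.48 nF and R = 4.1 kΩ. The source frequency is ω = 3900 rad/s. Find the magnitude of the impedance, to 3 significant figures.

X_C = 1/(ωC) = 46800 Ω
Z = 4100 − j46800 Ω
|Z| = √(4100² + 46800²) = 47000 Ω

47000 Ω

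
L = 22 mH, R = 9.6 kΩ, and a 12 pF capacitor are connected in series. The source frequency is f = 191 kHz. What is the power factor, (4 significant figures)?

ω = 2πf = 1.2e+06 rad/s
X_L = ωL = 26400 Ω
X_C = 1/(ωC) = 69440 Ω
Net reactance X = X_L − X_C = -43040 Ω
Z = 9600 − j43040 Ω
|Z| = √(9600² + 43040²) = 44100 Ω
∠Z = arctan(-43040/9600) = -77.43°
cos φ = cos(-77.43°) = 0.2177

0.2177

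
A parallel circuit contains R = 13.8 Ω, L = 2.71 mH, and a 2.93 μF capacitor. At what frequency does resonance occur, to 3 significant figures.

ω₀ = 1/√(LC) = 1/√(0.00271 × 2.93e-06) = 11220 rad/s
f₀ = ω₀/(2π) = 1.79 kHz

1.79 kHz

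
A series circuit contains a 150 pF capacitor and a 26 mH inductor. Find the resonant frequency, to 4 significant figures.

ω₀ = 1/√(LC) = 1/√(0.026 × 1.5e-10) = 506400 rad/s
f₀ = ω₀/(2π) = 80.59 kHz

80.59 kHz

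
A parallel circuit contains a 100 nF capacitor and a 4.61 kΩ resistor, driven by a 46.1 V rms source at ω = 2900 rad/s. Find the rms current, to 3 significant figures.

16.7 mA

X_C = 1/(ωC) = 3450 Ω
Parallel: admittances add. Y = 1/R + jωC
Y = (0.000217 + j0.000290) S
|Y| = 0.000362 S → |Z| = 1/|Y| = 2760 Ω, ∠Z = −∠Y = -53.2°
I = V/|Z| = 46.1/2760 = 16.7 mA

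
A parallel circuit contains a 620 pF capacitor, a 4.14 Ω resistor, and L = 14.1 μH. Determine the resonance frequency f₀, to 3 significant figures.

1.70 MHz

ω₀ = 1/√(LC) = 1/√(1.41e-05 × 6.2e-10) = 1.07e+07 rad/s
f₀ = ω₀/(2π) = 1.70 MHz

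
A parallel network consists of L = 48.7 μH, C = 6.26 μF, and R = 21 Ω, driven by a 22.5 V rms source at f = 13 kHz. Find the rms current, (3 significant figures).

ω = 2πf = 81680 rad/s
X_L = ωL = 3.98 Ω
X_C = 1/(ωC) = 1.96 Ω
Parallel: admittances add. Y = 1/R + 1/(jωL) + jωC
Y = (0.0476 + j0.260) S
|Y| = 0.264 S → |Z| = 1/|Y| = 3.78 Ω, ∠Z = −∠Y = -79.6°
I = V/|Z| = 22.5/3.78 = 5.95 A

5.95 A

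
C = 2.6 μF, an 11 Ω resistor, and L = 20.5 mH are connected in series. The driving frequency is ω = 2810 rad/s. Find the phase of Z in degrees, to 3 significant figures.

X_L = ωL = 57.6 Ω
X_C = 1/(ωC) = 137 Ω
Net reactance X = X_L − X_C = -79.3 Ω
Z = 11.0 − j79.3 Ω
|Z| = √(11.0² + 79.3²) = 80.0 Ω
∠Z = arctan(-79.3/11.0) = -82.1°

-82.1°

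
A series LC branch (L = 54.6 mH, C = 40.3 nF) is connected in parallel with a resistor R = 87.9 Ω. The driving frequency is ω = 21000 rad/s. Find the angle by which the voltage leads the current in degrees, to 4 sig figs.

X_L = ωL = 1147 Ω
X_C = 1/(ωC) = 1182 Ω
Branch 1: Z₁ = R = 87.90 Ω
Branch 2 (series LC): Z₂ = j(X_L − X_C) = −j35.01 Ω
Parallel: Z = Z₁Z₂/(Z₁+Z₂), |Z| = 32.53 Ω, ∠Z = -68.28°

-68.28°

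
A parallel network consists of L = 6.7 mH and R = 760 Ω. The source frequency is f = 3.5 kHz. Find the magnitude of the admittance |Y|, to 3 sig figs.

6.91 mS

ω = 2πf = 21990 rad/s
X_L = ωL = 147 Ω
Parallel: admittances add. Y = 1/R + 1/(jωL)
Y = (0.00132 − j0.00679) S
|Y| = 0.00691 S → |Z| = 1/|Y| = 145 Ω, ∠Z = −∠Y = 79.0°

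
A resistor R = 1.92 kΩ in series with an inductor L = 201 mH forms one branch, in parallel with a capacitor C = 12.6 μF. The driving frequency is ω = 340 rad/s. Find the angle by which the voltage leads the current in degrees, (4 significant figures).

-83.05°

X_L = ωL = 68.34 Ω
X_C = 1/(ωC) = 233.4 Ω
Branch 1 (R+jX_L): Z₁ = 1920 + j68.34 Ω, |Z₁| = 1921 Ω
Branch 2 (−jX_C): Z₂ = −j233.4 Ω
Parallel: Z = Z₁Z₂/(Z₁+Z₂), |Z| = 232.7 Ω, ∠Z = -83.05°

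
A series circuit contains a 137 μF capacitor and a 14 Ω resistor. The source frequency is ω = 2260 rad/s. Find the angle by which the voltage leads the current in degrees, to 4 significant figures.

-12.99°

X_C = 1/(ωC) = 3.230 Ω
Z = 14.00 − j3.230 Ω
|Z| = √(14.00² + 3.230²) = 14.37 Ω
∠Z = arctan(-3.230/14.00) = -12.99°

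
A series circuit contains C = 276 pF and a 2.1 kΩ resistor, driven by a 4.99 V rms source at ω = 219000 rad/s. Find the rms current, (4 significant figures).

X_C = 1/(ωC) = 16540 Ω
Z = 2100 − j16540 Ω
|Z| = √(2100² + 16540²) = 16680 Ω
I = V/|Z| = 4.99/16680 = 299.2 μA

299.2 μA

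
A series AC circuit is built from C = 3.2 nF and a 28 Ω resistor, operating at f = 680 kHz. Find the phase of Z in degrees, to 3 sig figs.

ω = 2πf = 4.273e+06 rad/s
X_C = 1/(ωC) = 73.1 Ω
Z = 28.0 − j73.1 Ω
|Z| = √(28.0² + 73.1²) = 78.3 Ω
∠Z = arctan(-73.1/28.0) = -69.1°

-69.1°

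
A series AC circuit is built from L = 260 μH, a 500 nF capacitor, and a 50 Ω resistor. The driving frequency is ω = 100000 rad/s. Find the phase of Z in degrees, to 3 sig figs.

6.84°

X_L = ωL = 26.0 Ω
X_C = 1/(ωC) = 20.0 Ω
Net reactance X = X_L − X_C = 6.00 Ω
Z = 50.0 + j6.00 Ω
|Z| = √(50.0² + 6.00²) = 50.4 Ω
∠Z = arctan(6.00/50.0) = 6.84°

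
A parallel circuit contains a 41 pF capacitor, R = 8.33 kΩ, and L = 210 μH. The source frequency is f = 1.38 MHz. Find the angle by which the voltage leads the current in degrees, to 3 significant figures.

58.2°

ω = 2πf = 8.671e+06 rad/s
X_L = ωL = 1820 Ω
X_C = 1/(ωC) = 2810 Ω
Parallel: admittances add. Y = 1/R + 1/(jωL) + jωC
Y = (0.000120 − j0.000194) S
|Y| = 0.000228 S → |Z| = 1/|Y| = 4390 Ω, ∠Z = −∠Y = 58.2°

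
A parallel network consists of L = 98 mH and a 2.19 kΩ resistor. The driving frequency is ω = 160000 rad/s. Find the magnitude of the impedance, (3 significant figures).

X_L = ωL = 15700 Ω
Parallel: admittances add. Y = 1/R + 1/(jωL)
Y = (0.000457 − j6.38e-05) S
|Y| = 0.000461 S → |Z| = 1/|Y| = 2170 Ω, ∠Z = −∠Y = 7.95°

2170 Ω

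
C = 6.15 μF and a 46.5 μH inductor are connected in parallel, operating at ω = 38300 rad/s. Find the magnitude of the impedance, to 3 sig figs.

X_L = ωL = 1.78 Ω
X_C = 1/(ωC) = 4.25 Ω
Parallel: admittances add. Y = 1/(jωL) + jωC
Y = (0 − j0.326) S
|Y| = 0.326 S → |Z| = 1/|Y| = 3.07 Ω, ∠Z = −∠Y = 90.0°

3.07 Ω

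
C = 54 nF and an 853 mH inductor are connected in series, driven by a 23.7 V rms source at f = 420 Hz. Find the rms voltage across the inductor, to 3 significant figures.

11.2 V

ω = 2πf = 2639 rad/s
X_L = ωL = 2250 Ω
X_C = 1/(ωC) = 7020 Ω
Net reactance X = X_L − X_C = -4770 Ω
Z = − j4770 Ω
|Z| = √(0² + 4770²) = 4770 Ω
I = V/|Z| = 4.97 mA
V_L = I·|Z_L| = 0.00497 × 2250 = 11.2 V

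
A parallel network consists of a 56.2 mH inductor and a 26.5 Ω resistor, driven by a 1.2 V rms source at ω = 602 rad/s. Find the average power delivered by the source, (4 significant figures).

X_L = ωL = 33.83 Ω
Parallel: admittances add. Y = 1/R + 1/(jωL)
Y = (0.03774 − j0.02956) S
|Y| = 0.04793 S → |Z| = 1/|Y| = 20.86 Ω, ∠Z = −∠Y = 38.07°
I = V/|Z| = 57.52 mA
P = VI cos φ = 1.2 × 0.05752 × cos(38.07°) = 54.34 mW

54.34 mW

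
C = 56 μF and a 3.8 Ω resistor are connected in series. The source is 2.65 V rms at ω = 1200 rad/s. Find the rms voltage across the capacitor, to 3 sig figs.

2.57 V

X_C = 1/(ωC) = 14.9 Ω
Z = 3.80 − j14.9 Ω
|Z| = √(3.80² + 14.9²) = 15.4 Ω
I = V/|Z| = 173 mA
V_C = I·|Z_C| = 0.173 × 14.9 = 2.57 V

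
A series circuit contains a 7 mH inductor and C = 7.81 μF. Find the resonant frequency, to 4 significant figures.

ω₀ = 1/√(LC) = 1/√(0.007 × 7.81e-06) = 4277 rad/s
f₀ = ω₀/(2π) = 680.7 Hz

680.7 Hz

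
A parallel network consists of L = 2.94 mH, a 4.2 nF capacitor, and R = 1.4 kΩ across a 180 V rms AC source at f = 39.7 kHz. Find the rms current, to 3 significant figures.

141 mA

ω = 2πf = 249400 rad/s
X_L = ωL = 733 Ω
X_C = 1/(ωC) = 955 Ω
Parallel: admittances add. Y = 1/R + 1/(jωL) + jωC
Y = (0.000714 − j0.000316) S
|Y| = 0.000781 S → |Z| = 1/|Y| = 1280 Ω, ∠Z = −∠Y = 23.9°
I = V/|Z| = 180/1280 = 141 mA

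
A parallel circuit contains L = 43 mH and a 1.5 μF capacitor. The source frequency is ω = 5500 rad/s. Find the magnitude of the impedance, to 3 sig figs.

249 Ω

X_L = ωL = 236 Ω
X_C = 1/(ωC) = 121 Ω
Parallel: admittances add. Y = 1/(jωL) + jωC
Y = (0 + j0.00402) S
|Y| = 0.00402 S → |Z| = 1/|Y| = 249 Ω, ∠Z = −∠Y = -90.0°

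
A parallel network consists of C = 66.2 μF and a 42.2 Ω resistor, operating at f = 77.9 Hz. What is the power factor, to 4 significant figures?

ω = 2πf = 489.5 rad/s
X_C = 1/(ωC) = 30.86 Ω
Parallel: admittances add. Y = 1/R + jωC
Y = (0.02370 + j0.03240) S
|Y| = 0.04014 S → |Z| = 1/|Y| = 24.91 Ω, ∠Z = −∠Y = -53.82°
cos φ = cos(-53.82°) = 0.5903

0.5903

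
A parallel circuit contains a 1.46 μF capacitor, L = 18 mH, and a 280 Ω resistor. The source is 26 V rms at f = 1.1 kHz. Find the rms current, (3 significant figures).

ω = 2πf = 6912 rad/s
X_L = ωL = 124 Ω
X_C = 1/(ωC) = 99.1 Ω
Parallel: admittances add. Y = 1/R + 1/(jωL) + jωC
Y = (0.00357 + j0.00205) S
|Y| = 0.00412 S → |Z| = 1/|Y| = 243 Ω, ∠Z = −∠Y = -29.9°
I = V/|Z| = 26/243 = 107 mA

107 mA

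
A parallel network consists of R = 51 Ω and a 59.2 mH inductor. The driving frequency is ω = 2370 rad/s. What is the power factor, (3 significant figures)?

X_L = ωL = 140 Ω
Parallel: admittances add. Y = 1/R + 1/(jωL)
Y = (0.0196 − j0.00713) S
|Y| = 0.0209 S → |Z| = 1/|Y| = 47.9 Ω, ∠Z = −∠Y = 20.0°
cos φ = cos(20.0°) = 0.940

0.940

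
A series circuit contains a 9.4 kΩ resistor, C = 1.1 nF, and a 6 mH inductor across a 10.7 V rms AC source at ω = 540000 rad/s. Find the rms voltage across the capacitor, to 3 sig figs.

1.89 V

X_L = ωL = 3240 Ω
X_C = 1/(ωC) = 1680 Ω
Net reactance X = X_L − X_C = 1560 Ω
Z = 9400 + j1560 Ω
|Z| = √(9400² + 1560²) = 9530 Ω
I = V/|Z| = 1.12 mA
V_C = I·|Z_C| = 0.00112 × 1680 = 1.89 V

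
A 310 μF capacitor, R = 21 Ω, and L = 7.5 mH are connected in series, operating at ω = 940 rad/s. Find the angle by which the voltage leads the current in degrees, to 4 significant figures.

9.776°

X_L = ωL = 7.050 Ω
X_C = 1/(ωC) = 3.432 Ω
Net reactance X = X_L − X_C = 3.618 Ω
Z = 21.00 + j3.618 Ω
|Z| = √(21.00² + 3.618²) = 21.31 Ω
∠Z = arctan(3.618/21.00) = 9.776°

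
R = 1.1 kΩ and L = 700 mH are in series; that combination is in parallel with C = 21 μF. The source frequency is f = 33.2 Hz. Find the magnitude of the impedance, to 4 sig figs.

ω = 2πf = 208.6 rad/s
X_L = ωL = 146.0 Ω
X_C = 1/(ωC) = 228.3 Ω
Branch 1 (R+jX_L): Z₁ = 1100 + j146.0 Ω, |Z₁| = 1110 Ω
Branch 2 (−jX_C): Z₂ = −j228.3 Ω
Parallel: Z = Z₁Z₂/(Z₁+Z₂), |Z| = 229.6 Ω, ∠Z = -78.16°

229.6 Ω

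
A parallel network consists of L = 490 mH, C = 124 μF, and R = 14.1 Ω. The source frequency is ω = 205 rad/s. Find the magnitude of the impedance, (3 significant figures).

13.8 Ω

X_L = ωL = 100 Ω
X_C = 1/(ωC) = 39.3 Ω
Parallel: admittances add. Y = 1/R + 1/(jωL) + jωC
Y = (0.0709 + j0.0155) S
|Y| = 0.0726 S → |Z| = 1/|Y| = 13.8 Ω, ∠Z = −∠Y = -12.3°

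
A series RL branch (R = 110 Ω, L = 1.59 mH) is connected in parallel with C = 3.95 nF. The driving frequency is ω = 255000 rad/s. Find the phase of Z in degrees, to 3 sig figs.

64.2°

X_L = ωL = 405 Ω
X_C = 1/(ωC) = 993 Ω
Branch 1 (R+jX_L): Z₁ = 110 + j405 Ω, |Z₁| = 420 Ω
Branch 2 (−jX_C): Z₂ = −j993 Ω
Parallel: Z = Z₁Z₂/(Z₁+Z₂), |Z| = 698 Ω, ∠Z = 64.2°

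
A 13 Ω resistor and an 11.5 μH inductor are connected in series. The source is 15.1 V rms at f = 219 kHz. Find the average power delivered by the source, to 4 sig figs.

ω = 2πf = 1.376e+06 rad/s
X_L = ωL = 15.82 Ω
Z = 13.00 + j15.82 Ω
|Z| = √(13.00² + 15.82²) = 20.48 Ω
∠Z = arctan(15.82/13.00) = 50.60°
I = V/|Z| = 737.3 mA
P = VI cos φ = 15.1 × 0.7373 × cos(50.60°) = 7.067 W

7.067 W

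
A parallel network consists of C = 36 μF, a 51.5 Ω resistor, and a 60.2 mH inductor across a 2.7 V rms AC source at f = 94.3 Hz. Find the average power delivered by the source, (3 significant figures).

142 mW

ω = 2πf = 592.5 rad/s
X_L = ωL = 35.7 Ω
X_C = 1/(ωC) = 46.9 Ω
Parallel: admittances add. Y = 1/R + 1/(jωL) + jωC
Y = (0.0194 − j0.00671) S
|Y| = 0.0205 S → |Z| = 1/|Y| = 48.7 Ω, ∠Z = −∠Y = 19.1°
I = V/|Z| = 55.5 mA
P = VI cos φ = 2.7 × 0.0555 × cos(19.1°) = 142 mW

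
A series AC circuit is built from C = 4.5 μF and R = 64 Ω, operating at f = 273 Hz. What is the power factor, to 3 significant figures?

0.443

ω = 2πf = 1715 rad/s
X_C = 1/(ωC) = 130 Ω
Z = 64.0 − j130 Ω
|Z| = √(64.0² + 130²) = 144 Ω
∠Z = arctan(-130/64.0) = -63.7°
cos φ = cos(-63.7°) = 0.443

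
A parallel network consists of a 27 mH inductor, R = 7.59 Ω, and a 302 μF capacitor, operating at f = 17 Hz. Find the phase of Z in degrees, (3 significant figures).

ω = 2πf = 106.8 rad/s
X_L = ωL = 2.88 Ω
X_C = 1/(ωC) = 31.0 Ω
Parallel: admittances add. Y = 1/R + 1/(jωL) + jωC
Y = (0.132 − j0.314) S
|Y| = 0.341 S → |Z| = 1/|Y| = 2.93 Ω, ∠Z = −∠Y = 67.3°

67.3°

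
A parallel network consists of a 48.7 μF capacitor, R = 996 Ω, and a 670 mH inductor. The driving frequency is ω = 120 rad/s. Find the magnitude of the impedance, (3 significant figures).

X_L = ωL = 80.4 Ω
X_C = 1/(ωC) = 171 Ω
Parallel: admittances add. Y = 1/R + 1/(jωL) + jωC
Y = (0.00100 − j0.00659) S
|Y| = 0.00667 S → |Z| = 1/|Y| = 150 Ω, ∠Z = −∠Y = 81.3°

150 Ω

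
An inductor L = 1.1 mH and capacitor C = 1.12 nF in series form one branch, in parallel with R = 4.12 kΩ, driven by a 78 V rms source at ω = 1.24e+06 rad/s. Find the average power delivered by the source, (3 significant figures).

1.48 W

X_L = ωL = 1360 Ω
X_C = 1/(ωC) = 720 Ω
Branch 1: Z₁ = R = 4120 Ω
Branch 2 (series LC): Z₂ = j(X_L − X_C) = j644 Ω
Parallel: Z = Z₁Z₂/(Z₁+Z₂), |Z| = 636 Ω, ∠Z = 81.1°
I = V/|Z| = 123 mA
P = VI cos φ = 78 × 0.123 × cos(81.1°) = 1.48 W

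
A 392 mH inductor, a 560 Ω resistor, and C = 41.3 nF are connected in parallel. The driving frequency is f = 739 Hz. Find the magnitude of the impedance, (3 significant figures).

ω = 2πf = 4643 rad/s
X_L = ωL = 1820 Ω
X_C = 1/(ωC) = 5210 Ω
Parallel: admittances add. Y = 1/R + 1/(jωL) + jωC
Y = (0.00179 − j0.000358) S
|Y| = 0.00182 S → |Z| = 1/|Y| = 549 Ω, ∠Z = −∠Y = 11.3°

549 Ω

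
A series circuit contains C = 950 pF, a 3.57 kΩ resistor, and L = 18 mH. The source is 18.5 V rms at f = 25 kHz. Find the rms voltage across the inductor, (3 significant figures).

9.93 V

ω = 2πf = 157100 rad/s
X_L = ωL = 2830 Ω
X_C = 1/(ωC) = 6700 Ω
Net reactance X = X_L − X_C = -3870 Ω
Z = 3570 − j3870 Ω
|Z| = √(3570² + 3870²) = 5270 Ω
I = V/|Z| = 3.51 mA
V_L = I·|Z_L| = 0.00351 × 2830 = 9.93 V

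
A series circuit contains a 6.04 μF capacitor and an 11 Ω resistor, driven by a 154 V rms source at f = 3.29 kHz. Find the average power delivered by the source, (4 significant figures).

1.409 kW

ω = 2πf = 20670 rad/s
X_C = 1/(ωC) = 8.009 Ω
Z = 11.00 − j8.009 Ω
|Z| = √(11.00² + 8.009²) = 13.61 Ω
∠Z = arctan(-8.009/11.00) = -36.06°
I = V/|Z| = 11.32 A
P = VI cos φ = 154 × 11.32 × cos(-36.06°) = 1.409 kW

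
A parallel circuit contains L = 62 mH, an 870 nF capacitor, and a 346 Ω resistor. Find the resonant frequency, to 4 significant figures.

ω₀ = 1/√(LC) = 1/√(0.062 × 8.7e-07) = 4306 rad/s
f₀ = ω₀/(2π) = 685.3 Hz

685.3 Hz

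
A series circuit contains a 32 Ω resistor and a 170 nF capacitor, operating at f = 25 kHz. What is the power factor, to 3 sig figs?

ω = 2πf = 157100 rad/s
X_C = 1/(ωC) = 37.4 Ω
Z = 32.0 − j37.4 Ω
|Z| = √(32.0² + 37.4²) = 49.3 Ω
∠Z = arctan(-37.4/32.0) = -49.5°
cos φ = cos(-49.5°) = 0.650

0.650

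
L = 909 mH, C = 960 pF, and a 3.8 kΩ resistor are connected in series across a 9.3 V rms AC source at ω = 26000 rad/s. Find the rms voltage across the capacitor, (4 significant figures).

X_L = ωL = 23630 Ω
X_C = 1/(ωC) = 40060 Ω
Net reactance X = X_L − X_C = -16430 Ω
Z = 3800 − j16430 Ω
|Z| = √(3800² + 16430²) = 16860 Ω
I = V/|Z| = 551.5 μA
V_C = I·|Z_C| = 0.0005515 × 40060 = 22.09 V

22.09 V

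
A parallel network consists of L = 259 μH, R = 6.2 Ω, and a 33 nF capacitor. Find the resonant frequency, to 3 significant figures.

54.4 kHz

ω₀ = 1/√(LC) = 1/√(0.000259 × 3.3e-08) = 342100 rad/s
f₀ = ω₀/(2π) = 54.4 kHz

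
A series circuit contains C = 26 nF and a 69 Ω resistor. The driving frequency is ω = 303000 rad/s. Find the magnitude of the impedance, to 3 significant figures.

144 Ω

X_C = 1/(ωC) = 127 Ω
Z = 69.0 − j127 Ω
|Z| = √(69.0² + 127²) = 144 Ω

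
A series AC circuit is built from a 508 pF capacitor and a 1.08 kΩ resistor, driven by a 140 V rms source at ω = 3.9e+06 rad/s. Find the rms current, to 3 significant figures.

X_C = 1/(ωC) = 505 Ω
Z = 1080 − j505 Ω
|Z| = √(1080² + 505²) = 1190 Ω
I = V/|Z| = 140/1190 = 117 mA

117 mA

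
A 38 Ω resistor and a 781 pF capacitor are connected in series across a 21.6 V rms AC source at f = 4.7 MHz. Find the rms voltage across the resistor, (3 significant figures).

ω = 2πf = 2.953e+07 rad/s
X_C = 1/(ωC) = 43.4 Ω
Z = 38.0 − j43.4 Ω
|Z| = √(38.0² + 43.4²) = 57.7 Ω
I = V/|Z| = 375 mA
V_R = I·|Z_R| = 0.375 × 38.0 = 14.2 V

14.2 V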